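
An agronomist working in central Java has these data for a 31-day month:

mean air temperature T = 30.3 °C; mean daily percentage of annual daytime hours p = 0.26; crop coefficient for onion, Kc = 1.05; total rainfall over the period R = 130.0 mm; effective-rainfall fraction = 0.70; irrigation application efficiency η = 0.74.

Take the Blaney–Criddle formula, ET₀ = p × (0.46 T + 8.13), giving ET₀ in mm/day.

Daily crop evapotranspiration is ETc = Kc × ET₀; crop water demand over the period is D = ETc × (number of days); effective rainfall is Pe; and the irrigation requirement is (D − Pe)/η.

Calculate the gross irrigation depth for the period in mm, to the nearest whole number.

129 mm

ET₀ = 0.26 × (0.46 × 30.3 + 8.13) = 0.26 × 22.068 = 5.7377 mm/d
ETc = Kc × ET₀ = 1.05 × 5.7377 = 6.0246 mm/d
Crop demand D = ETc × 31 d = 6.0246 × 31 = 186.763 mm
Pe = 0.70 × 130.0 = 91.000 mm
D − Pe = 186.763 − 91.000 = 95.763 mm
Gross irrigation = 95.763 / 0.74 = 129.409 mm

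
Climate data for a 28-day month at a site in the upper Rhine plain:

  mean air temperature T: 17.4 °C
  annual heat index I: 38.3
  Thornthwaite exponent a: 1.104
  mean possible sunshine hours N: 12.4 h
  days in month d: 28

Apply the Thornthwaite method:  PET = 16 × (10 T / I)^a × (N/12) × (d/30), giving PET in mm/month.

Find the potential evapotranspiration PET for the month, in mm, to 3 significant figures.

82.1 mm

10T/I = 10 × 17.4 / 38.3 = 4.5431
(10T/I)^a = 4.5431^1.104 = 5.3176
Uncorrected PET = 16 × 5.3176 = 85.082 mm
Correction = (N/12)(d/30) = (12.4/12)(28/30) = 0.9644
PET = 85.082 × 0.9644 = 82.053 mm/month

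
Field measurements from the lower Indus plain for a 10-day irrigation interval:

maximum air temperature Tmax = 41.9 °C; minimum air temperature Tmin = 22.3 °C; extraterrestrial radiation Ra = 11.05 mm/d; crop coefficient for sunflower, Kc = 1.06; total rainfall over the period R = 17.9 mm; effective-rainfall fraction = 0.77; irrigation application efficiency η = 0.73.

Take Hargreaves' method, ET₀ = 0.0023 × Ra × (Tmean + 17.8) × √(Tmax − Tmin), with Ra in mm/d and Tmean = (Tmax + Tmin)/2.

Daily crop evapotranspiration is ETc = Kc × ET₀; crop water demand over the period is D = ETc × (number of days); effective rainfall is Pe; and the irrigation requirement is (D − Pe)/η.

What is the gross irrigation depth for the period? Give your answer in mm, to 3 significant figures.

62.6 mm

Tmean = (41.9 + 22.3)/2 = 32.10 °C
ET₀ = 0.0023 × 11.05 × (32.10 + 17.8) × √19.6 = 0.0023 × 11.05 × 49.90 × 4.4272 = 5.6146 mm/d
ETc = Kc × ET₀ = 1.06 × 5.6146 = 5.9515 mm/d
Crop demand D = ETc × 10 d = 5.9515 × 10 = 59.515 mm
Pe = 0.77 × 17.9 = 13.783 mm
D − Pe = 59.515 − 13.783 = 45.732 mm
Gross irrigation = 45.732 / 0.73 = 62.647 mm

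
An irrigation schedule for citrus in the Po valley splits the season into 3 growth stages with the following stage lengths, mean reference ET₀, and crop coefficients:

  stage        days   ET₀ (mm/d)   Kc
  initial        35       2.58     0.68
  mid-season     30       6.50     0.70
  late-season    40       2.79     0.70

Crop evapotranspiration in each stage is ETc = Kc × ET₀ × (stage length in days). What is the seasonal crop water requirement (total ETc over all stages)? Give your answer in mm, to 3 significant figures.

initial: 0.68 × 2.58 × 35 = 61.40 mm
mid-season: 0.70 × 6.50 × 30 = 136.50 mm
late-season: 0.70 × 2.79 × 40 = 78.12 mm
Seasonal total = 276.02 mm

276 mm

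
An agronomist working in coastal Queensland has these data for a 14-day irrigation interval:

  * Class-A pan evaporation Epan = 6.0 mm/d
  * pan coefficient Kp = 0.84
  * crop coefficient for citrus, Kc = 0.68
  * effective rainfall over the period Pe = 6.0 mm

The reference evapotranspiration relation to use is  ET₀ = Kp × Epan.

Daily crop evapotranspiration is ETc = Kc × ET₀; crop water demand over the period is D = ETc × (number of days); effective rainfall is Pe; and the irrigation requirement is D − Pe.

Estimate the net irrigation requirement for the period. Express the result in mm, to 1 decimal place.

42.0 mm

ET₀ = 0.84 × 6.0 = 5.0400 mm/d
ETc = Kc × ET₀ = 0.68 × 5.0400 = 3.4272 mm/d
Crop demand D = ETc × 14 d = 3.4272 × 14 = 47.981 mm
D − Pe = 47.981 − 6.0 = 41.981 mm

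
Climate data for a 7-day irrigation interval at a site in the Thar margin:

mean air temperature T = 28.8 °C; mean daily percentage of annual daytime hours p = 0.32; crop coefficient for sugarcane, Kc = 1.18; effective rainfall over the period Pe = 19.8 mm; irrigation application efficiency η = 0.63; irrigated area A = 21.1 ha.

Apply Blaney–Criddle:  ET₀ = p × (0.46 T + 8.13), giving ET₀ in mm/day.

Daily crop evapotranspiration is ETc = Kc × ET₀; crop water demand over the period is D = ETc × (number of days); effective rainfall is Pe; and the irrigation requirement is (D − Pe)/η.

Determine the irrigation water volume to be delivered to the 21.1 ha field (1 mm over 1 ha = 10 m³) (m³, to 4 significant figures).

12290 m³

ET₀ = 0.32 × (0.46 × 28.8 + 8.13) = 0.32 × 21.378 = 6.8410 mm/d
ETc = Kc × ET₀ = 1.18 × 6.8410 = 8.0724 mm/d
Crop demand D = ETc × 7 d = 8.0724 × 7 = 56.507 mm
D − Pe = 56.507 − 19.8 = 36.707 mm
Gross irrigation = 36.707 / 0.63 = 58.265 mm
Volume = 58.265 mm × 21.1 ha × 10 = 12293.9 m³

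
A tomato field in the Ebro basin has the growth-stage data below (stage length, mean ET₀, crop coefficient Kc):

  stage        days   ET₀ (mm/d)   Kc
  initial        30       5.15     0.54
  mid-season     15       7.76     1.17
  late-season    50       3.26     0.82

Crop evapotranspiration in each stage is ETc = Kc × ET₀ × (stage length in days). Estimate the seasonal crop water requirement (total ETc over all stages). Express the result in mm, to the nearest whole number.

initial: 0.54 × 5.15 × 30 = 83.43 mm
mid-season: 1.17 × 7.76 × 15 = 136.19 mm
late-season: 0.82 × 3.26 × 50 = 133.66 mm
Seasonal total = 353.28 mm

353 mm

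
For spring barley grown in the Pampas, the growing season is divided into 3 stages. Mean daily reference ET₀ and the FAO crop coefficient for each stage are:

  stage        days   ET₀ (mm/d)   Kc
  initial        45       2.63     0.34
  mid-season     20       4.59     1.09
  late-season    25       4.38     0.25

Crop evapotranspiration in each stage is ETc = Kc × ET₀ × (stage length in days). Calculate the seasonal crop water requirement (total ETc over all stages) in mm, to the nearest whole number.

initial: 0.34 × 2.63 × 45 = 40.24 mm
mid-season: 1.09 × 4.59 × 20 = 100.06 mm
late-season: 0.25 × 4.38 × 25 = 27.38 mm
Seasonal total = 167.68 mm

168 mm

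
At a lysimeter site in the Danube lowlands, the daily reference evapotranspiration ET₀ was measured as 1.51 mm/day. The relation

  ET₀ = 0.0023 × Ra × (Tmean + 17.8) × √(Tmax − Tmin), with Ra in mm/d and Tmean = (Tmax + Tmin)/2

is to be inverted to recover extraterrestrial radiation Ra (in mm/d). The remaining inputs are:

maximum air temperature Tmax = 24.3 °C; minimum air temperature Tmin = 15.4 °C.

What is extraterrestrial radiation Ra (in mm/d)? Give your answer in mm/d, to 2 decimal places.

5.85 mm/d

Tmean = 19.85 °C; √ΔT = 2.9833
Ra = ET₀ / [0.0023 × (Tmean+17.8) × √ΔT] = 1.51 / (0.0023 × 37.65 × 2.9833) = 5.845 mm/d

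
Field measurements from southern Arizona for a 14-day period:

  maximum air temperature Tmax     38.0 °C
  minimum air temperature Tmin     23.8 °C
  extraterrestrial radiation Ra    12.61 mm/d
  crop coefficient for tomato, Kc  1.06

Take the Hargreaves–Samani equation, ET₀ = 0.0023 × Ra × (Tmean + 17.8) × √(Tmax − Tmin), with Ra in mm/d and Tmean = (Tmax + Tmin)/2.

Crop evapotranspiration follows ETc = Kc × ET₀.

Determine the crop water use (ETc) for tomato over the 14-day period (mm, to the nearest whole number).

Tmean = (38.0 + 23.8)/2 = 30.90 °C
ET₀ = 0.0023 × 12.61 × (30.90 + 17.8) × √14.2 = 0.0023 × 12.61 × 48.70 × 3.7683 = 5.3225 mm/d
ETc = Kc × ET₀ = 1.06 × 5.3225 = 5.6419 mm/d
Over 14 days: 5.6419 × 14 = 78.987 mm

79 mm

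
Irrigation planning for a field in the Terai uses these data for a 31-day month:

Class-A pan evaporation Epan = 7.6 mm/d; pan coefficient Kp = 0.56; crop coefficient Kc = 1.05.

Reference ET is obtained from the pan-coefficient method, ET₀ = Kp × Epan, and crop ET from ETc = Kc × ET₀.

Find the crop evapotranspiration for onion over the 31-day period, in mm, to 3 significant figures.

139 mm

ET₀ = 0.56 × 7.6 = 4.2560 mm/d
ETc = Kc × ET₀ = 1.05 × 4.2560 = 4.4688 mm/d
Over 31 days: 4.4688 × 31 = 138.533 mm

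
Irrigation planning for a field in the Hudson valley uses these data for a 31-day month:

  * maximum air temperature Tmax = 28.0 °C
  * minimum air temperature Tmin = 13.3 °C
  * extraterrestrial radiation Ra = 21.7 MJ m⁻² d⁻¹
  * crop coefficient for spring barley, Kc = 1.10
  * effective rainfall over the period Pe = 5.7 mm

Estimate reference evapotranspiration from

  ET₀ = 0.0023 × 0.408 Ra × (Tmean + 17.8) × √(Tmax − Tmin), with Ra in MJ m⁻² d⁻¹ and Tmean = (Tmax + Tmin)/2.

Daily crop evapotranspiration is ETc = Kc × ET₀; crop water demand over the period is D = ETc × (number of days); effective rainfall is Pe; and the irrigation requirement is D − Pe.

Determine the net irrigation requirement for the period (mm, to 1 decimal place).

96.7 mm

Tmean = (28.0 + 13.3)/2 = 20.65 °C
0.408 Ra = 0.408 × 21.7 = 8.8536 mm/d equivalent
ET₀ = 0.0023 × 8.8536 × (20.65 + 17.8) × √14.7 = 0.0023 × 8.8536 × 38.45 × 3.8341 = 3.0020 mm/d
ETc = Kc × ET₀ = 1.10 × 3.0020 = 3.3022 mm/d
Crop demand D = ETc × 31 d = 3.3022 × 31 = 102.368 mm
D − Pe = 102.368 − 5.7 = 96.668 mm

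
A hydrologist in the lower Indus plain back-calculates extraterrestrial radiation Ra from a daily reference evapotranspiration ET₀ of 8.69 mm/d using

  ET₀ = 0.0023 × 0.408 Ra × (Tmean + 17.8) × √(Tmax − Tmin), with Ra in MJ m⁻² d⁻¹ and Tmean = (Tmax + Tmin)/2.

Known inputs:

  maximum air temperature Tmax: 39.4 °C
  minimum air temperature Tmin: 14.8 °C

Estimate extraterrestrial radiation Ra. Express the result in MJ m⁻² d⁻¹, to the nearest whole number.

Tmean = (39.4+14.8)/2 = 27.10 °C; ΔT = 24.6
Ra = ET₀ / [0.0023 × 0.408 × (Tmean+17.8) × √ΔT]
   = 8.69 / (0.0023 × 0.408 × 44.90 × 4.9598) = 41.584 MJ m⁻² d⁻¹

42 MJ m⁻² d⁻¹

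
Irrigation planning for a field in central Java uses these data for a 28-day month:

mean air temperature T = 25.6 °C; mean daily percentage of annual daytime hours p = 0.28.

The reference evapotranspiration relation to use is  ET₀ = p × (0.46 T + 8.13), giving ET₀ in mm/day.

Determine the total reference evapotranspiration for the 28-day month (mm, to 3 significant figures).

ET₀ = 0.28 × (0.46 × 25.6 + 8.13) = 0.28 × 19.906 = 5.5737 mm/d
Monthly total = 5.5737 × 28 = 156.064 mm

156 mm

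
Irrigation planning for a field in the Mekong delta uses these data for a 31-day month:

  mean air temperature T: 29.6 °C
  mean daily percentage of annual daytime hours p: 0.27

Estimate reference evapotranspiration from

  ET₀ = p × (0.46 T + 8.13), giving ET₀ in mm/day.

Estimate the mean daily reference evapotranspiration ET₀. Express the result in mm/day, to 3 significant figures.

5.87 mm/day

ET₀ = 0.27 × (0.46 × 29.6 + 8.13) = 0.27 × 21.746 = 5.8714 mm/d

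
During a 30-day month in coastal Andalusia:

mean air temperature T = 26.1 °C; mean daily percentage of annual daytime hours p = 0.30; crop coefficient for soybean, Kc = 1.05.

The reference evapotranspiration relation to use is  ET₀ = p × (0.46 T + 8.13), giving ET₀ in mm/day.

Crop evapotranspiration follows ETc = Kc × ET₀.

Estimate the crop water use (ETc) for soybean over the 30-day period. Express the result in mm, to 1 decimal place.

190.3 mm

ET₀ = 0.30 × (0.46 × 26.1 + 8.13) = 0.30 × 20.136 = 6.0408 mm/d
ETc = Kc × ET₀ = 1.05 × 6.0408 = 6.3428 mm/d
Over 30 days: 6.3428 × 30 = 190.284 mm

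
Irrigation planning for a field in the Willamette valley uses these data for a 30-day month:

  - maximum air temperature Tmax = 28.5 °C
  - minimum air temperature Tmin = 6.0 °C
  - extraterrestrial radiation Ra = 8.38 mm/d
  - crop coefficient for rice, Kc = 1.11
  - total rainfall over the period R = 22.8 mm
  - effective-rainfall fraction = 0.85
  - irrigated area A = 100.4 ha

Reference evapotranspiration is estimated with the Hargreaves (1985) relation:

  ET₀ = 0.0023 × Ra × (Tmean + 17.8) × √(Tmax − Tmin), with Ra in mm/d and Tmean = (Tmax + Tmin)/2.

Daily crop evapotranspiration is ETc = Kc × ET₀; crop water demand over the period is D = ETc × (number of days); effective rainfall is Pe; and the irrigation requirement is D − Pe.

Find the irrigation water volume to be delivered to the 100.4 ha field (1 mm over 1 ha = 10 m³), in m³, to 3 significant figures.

Tmean = (28.5 + 6.0)/2 = 17.25 °C
ET₀ = 0.0023 × 8.38 × (17.25 + 17.8) × √22.5 = 0.0023 × 8.38 × 35.05 × 4.7434 = 3.2044 mm/d
ETc = Kc × ET₀ = 1.11 × 3.2044 = 3.5569 mm/d
Crop demand D = ETc × 30 d = 3.5569 × 30 = 106.707 mm
Pe = 0.85 × 22.8 = 19.380 mm
D − Pe = 106.707 − 19.380 = 87.327 mm
Volume = 87.327 mm × 100.4 ha × 10 = 87676.3 m³

87700 m³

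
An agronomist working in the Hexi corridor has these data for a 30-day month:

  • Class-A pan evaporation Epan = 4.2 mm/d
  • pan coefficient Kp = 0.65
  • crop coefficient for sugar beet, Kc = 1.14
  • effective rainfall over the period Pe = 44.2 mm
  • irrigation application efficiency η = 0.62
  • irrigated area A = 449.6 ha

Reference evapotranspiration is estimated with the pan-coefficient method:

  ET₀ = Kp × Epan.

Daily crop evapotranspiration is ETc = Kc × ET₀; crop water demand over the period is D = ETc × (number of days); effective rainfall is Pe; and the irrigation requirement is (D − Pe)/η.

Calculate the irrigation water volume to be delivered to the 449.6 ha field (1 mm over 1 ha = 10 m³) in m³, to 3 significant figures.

357000 m³

ET₀ = 0.65 × 4.2 = 2.7300 mm/d
ETc = Kc × ET₀ = 1.14 × 2.7300 = 3.1122 mm/d
Crop demand D = ETc × 30 d = 3.1122 × 30 = 93.366 mm
D − Pe = 93.366 − 44.2 = 49.166 mm
Gross irrigation = 49.166 / 0.62 = 79.300 mm
Volume = 79.300 mm × 449.6 ha × 10 = 356532.8 m³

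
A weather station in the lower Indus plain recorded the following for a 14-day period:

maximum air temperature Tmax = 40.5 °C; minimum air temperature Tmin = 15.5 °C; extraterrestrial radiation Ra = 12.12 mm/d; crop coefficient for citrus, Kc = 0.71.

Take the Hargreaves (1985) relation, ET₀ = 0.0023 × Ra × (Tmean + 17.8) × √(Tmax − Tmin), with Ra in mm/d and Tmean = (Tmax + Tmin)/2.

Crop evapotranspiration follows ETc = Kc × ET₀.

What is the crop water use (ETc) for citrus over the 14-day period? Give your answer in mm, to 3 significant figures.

Tmean = (40.5 + 15.5)/2 = 28.00 °C
ET₀ = 0.0023 × 12.12 × (28.00 + 17.8) × √25.0 = 0.0023 × 12.12 × 45.80 × 5.0000 = 6.3836 mm/d
ETc = Kc × ET₀ = 0.71 × 6.3836 = 4.5324 mm/d
Over 14 days: 4.5324 × 14 = 63.454 mm

63.5 mm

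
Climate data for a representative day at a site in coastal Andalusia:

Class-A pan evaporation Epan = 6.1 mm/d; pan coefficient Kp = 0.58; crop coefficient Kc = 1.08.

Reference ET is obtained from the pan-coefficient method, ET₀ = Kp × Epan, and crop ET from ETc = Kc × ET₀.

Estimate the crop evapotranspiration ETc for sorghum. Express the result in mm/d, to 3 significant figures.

ET₀ = 0.58 × 6.1 = 3.5380 mm/d
ETc = Kc × ET₀ = 1.08 × 3.5380 = 3.8210 mm/d

3.82 mm/d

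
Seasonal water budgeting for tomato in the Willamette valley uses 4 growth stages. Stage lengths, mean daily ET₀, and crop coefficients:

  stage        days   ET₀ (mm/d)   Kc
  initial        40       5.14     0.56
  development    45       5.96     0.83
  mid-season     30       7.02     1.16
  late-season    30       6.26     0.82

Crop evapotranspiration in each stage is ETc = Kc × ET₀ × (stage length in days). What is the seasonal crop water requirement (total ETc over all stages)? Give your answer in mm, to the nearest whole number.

initial: 0.56 × 5.14 × 40 = 115.14 mm
development: 0.83 × 5.96 × 45 = 222.61 mm
mid-season: 1.16 × 7.02 × 30 = 244.30 mm
late-season: 0.82 × 6.26 × 30 = 154.00 mm
Seasonal total = 736.05 mm

736 mm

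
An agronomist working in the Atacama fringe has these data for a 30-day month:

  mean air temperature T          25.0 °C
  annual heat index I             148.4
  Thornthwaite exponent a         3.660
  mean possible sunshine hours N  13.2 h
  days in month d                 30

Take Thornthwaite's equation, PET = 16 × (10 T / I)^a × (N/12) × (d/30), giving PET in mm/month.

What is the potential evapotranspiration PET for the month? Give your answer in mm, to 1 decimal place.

118.7 mm

10T/I = 10 × 25.0 / 148.4 = 1.6846
(10T/I)^a = 1.6846^3.660 = 6.7449
Uncorrected PET = 16 × 6.7449 = 107.918 mm
Correction = (N/12)(d/30) = (13.2/12)(30/30) = 1.1000
PET = 107.918 × 1.1000 = 118.710 mm/month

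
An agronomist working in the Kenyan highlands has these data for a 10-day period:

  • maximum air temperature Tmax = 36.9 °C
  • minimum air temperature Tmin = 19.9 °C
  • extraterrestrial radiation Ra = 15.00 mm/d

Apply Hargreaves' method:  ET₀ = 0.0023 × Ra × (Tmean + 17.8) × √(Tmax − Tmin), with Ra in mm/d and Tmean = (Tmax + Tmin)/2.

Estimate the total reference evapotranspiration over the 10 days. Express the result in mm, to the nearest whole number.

Tmean = (36.9 + 19.9)/2 = 28.40 °C
ET₀ = 0.0023 × 15.00 × (28.40 + 17.8) × √17.0 = 0.0023 × 15.00 × 46.20 × 4.1231 = 6.5718 mm/d
Over 10 days: 6.5718 × 10 = 65.718 mm

66 mm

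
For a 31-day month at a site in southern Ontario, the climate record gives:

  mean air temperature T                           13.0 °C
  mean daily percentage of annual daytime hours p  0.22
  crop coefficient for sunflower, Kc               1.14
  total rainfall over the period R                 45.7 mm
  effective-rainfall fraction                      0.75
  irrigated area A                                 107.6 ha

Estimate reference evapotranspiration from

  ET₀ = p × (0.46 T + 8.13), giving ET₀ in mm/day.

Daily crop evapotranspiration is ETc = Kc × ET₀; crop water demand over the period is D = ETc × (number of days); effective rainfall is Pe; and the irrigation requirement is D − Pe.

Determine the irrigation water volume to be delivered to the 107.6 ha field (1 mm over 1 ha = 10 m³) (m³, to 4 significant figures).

ET₀ = 0.22 × (0.46 × 13.0 + 8.13) = 0.22 × 14.110 = 3.1042 mm/d
ETc = Kc × ET₀ = 1.14 × 3.1042 = 3.5388 mm/d
Crop demand D = ETc × 31 d = 3.5388 × 31 = 109.703 mm
Pe = 0.75 × 45.7 = 34.275 mm
D − Pe = 109.703 − 34.275 = 75.428 mm
Volume = 75.428 mm × 107.6 ha × 10 = 81160.5 m³

81160 m³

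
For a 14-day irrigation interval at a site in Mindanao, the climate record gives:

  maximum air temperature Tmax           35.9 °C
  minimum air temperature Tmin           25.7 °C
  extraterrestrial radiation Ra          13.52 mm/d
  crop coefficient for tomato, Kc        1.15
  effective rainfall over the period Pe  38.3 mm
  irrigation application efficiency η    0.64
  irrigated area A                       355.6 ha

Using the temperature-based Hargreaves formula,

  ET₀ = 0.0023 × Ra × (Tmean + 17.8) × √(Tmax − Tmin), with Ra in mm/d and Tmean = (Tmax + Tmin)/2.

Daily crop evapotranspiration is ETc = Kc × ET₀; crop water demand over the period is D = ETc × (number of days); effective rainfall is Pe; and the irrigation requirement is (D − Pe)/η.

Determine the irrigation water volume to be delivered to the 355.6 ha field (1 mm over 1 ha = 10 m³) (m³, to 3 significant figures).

Tmean = (35.9 + 25.7)/2 = 30.80 °C
ET₀ = 0.0023 × 13.52 × (30.80 + 17.8) × √10.2 = 0.0023 × 13.52 × 48.60 × 3.1937 = 4.8265 mm/d
ETc = Kc × ET₀ = 1.15 × 4.8265 = 5.5505 mm/d
Crop demand D = ETc × 14 d = 5.5505 × 14 = 77.707 mm
D − Pe = 77.707 − 38.3 = 39.407 mm
Gross irrigation = 39.407 / 0.64 = 61.573 mm
Volume = 61.573 mm × 355.6 ha × 10 = 218953.6 m³

219000 m³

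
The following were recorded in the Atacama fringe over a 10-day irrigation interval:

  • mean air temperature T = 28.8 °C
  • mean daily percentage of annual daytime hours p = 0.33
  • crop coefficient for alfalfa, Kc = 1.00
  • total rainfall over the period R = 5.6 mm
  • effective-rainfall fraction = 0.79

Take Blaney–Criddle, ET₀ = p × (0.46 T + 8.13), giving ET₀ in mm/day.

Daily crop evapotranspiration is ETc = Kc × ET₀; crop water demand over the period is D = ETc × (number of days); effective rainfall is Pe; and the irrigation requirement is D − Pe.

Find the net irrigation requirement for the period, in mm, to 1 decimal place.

ET₀ = 0.33 × (0.46 × 28.8 + 8.13) = 0.33 × 21.378 = 7.0547 mm/d
ETc = Kc × ET₀ = 1.00 × 7.0547 = 7.0547 mm/d
Crop demand D = ETc × 10 d = 7.0547 × 10 = 70.547 mm
Pe = 0.79 × 5.6 = 4.424 mm
D − Pe = 70.547 − 4.424 = 66.123 mm

66.1 mm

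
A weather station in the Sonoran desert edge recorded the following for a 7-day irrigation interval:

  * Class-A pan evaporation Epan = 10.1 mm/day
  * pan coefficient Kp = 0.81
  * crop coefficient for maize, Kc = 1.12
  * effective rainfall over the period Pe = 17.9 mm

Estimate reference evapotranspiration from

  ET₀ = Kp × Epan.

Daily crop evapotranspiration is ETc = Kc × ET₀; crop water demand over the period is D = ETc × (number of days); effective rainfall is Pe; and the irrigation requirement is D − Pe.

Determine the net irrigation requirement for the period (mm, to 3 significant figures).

46.2 mm

ET₀ = 0.81 × 10.1 = 8.1810 mm/d
ETc = Kc × ET₀ = 1.12 × 8.1810 = 9.1627 mm/d
Crop demand D = ETc × 7 d = 9.1627 × 7 = 64.139 mm
D − Pe = 64.139 − 17.9 = 46.239 mm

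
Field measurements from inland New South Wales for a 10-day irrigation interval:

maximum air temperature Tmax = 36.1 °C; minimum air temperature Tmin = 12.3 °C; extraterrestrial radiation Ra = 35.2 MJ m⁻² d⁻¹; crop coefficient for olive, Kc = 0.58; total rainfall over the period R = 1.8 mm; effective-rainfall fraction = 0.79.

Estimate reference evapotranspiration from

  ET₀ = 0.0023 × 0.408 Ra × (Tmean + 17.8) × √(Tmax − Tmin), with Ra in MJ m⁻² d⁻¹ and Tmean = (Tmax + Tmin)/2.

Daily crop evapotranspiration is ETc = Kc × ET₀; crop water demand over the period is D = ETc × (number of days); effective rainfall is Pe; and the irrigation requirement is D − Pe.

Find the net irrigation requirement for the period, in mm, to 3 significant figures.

37.8 mm

Tmean = (36.1 + 12.3)/2 = 24.20 °C
0.408 Ra = 0.408 × 35.2 = 14.3616 mm/d equivalent
ET₀ = 0.0023 × 14.3616 × (24.20 + 17.8) × √23.8 = 0.0023 × 14.3616 × 42.00 × 4.8785 = 6.7681 mm/d
ETc = Kc × ET₀ = 0.58 × 6.7681 = 3.9255 mm/d
Crop demand D = ETc × 10 d = 3.9255 × 10 = 39.255 mm
Pe = 0.79 × 1.8 = 1.422 mm
D − Pe = 39.255 − 1.422 = 37.833 mm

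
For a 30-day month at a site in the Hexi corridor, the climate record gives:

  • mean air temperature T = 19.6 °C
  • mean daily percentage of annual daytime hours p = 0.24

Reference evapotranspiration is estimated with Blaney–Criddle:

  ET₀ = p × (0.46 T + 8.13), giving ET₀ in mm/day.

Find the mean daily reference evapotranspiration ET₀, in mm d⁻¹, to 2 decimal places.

ET₀ = 0.24 × (0.46 × 19.6 + 8.13) = 0.24 × 17.146 = 4.1150 mm/d

4.12 mm d⁻¹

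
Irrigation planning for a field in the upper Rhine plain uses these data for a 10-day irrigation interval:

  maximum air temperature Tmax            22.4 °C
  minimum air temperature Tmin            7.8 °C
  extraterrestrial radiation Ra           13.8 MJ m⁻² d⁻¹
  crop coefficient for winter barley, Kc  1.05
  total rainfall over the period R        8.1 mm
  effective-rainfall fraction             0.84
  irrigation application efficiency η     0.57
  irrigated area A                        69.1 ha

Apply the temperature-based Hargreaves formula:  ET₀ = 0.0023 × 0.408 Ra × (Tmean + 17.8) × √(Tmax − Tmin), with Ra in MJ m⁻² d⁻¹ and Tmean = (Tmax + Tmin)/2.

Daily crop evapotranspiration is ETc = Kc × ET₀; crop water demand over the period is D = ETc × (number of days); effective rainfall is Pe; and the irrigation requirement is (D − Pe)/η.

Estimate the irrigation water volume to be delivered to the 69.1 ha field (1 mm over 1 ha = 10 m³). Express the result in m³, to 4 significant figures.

12470 m³

Tmean = (22.4 + 7.8)/2 = 15.10 °C
0.408 Ra = 0.408 × 13.8 = 5.6304 mm/d equivalent
ET₀ = 0.0023 × 5.6304 × (15.10 + 17.8) × √14.6 = 0.0023 × 5.6304 × 32.90 × 3.8210 = 1.6279 mm/d
ETc = Kc × ET₀ = 1.05 × 1.6279 = 1.7093 mm/d
Crop demand D = ETc × 10 d = 1.7093 × 10 = 17.093 mm
Pe = 0.84 × 8.1 = 6.804 mm
D − Pe = 17.093 − 6.804 = 10.289 mm
Gross irrigation = 10.289 / 0.57 = 18.051 mm
Volume = 18.051 mm × 69.1 ha × 10 = 12473.2 m³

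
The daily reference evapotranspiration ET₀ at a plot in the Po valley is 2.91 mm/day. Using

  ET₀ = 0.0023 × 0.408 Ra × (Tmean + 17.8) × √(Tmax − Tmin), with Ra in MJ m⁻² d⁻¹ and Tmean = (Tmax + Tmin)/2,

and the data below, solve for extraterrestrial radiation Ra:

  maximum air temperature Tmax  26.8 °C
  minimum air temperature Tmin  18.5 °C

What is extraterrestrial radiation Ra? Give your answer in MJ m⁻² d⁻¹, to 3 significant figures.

Tmean = (26.8+18.5)/2 = 22.65 °C; ΔT = 8.3
Ra = ET₀ / [0.0023 × 0.408 × (Tmean+17.8) × √ΔT]
   = 2.91 / (0.0023 × 0.408 × 40.45 × 2.8810) = 26.610 MJ m⁻² d⁻¹

26.6 MJ m⁻² d⁻¹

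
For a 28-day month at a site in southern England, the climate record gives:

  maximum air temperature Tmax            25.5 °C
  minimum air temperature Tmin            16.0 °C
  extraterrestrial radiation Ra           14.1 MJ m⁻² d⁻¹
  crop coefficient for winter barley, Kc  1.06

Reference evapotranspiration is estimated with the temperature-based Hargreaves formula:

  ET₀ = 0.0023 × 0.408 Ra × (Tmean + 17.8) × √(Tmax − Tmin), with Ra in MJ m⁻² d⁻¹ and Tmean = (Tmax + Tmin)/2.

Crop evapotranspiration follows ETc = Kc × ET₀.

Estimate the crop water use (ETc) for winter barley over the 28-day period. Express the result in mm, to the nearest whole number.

47 mm

Tmean = (25.5 + 16.0)/2 = 20.75 °C
0.408 Ra = 0.408 × 14.1 = 5.7528 mm/d equivalent
ET₀ = 0.0023 × 5.7528 × (20.75 + 17.8) × √9.5 = 0.0023 × 5.7528 × 38.55 × 3.0822 = 1.5721 mm/d
ETc = Kc × ET₀ = 1.06 × 1.5721 = 1.6664 mm/d
Over 28 days: 1.6664 × 28 = 46.659 mm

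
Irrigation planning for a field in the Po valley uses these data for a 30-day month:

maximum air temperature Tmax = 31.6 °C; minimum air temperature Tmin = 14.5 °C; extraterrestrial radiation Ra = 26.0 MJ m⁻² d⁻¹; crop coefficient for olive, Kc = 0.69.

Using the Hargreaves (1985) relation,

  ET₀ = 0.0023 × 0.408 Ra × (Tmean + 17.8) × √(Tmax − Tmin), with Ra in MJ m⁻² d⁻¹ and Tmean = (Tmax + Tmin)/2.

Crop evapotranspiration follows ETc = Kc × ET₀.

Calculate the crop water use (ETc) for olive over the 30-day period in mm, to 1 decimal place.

85.3 mm

Tmean = (31.6 + 14.5)/2 = 23.05 °C
0.408 Ra = 0.408 × 26.0 = 10.6080 mm/d equivalent
ET₀ = 0.0023 × 10.6080 × (23.05 + 17.8) × √17.1 = 0.0023 × 10.6080 × 40.85 × 4.1352 = 4.1214 mm/d
ETc = Kc × ET₀ = 0.69 × 4.1214 = 2.8438 mm/d
Over 30 days: 2.8438 × 30 = 85.314 mm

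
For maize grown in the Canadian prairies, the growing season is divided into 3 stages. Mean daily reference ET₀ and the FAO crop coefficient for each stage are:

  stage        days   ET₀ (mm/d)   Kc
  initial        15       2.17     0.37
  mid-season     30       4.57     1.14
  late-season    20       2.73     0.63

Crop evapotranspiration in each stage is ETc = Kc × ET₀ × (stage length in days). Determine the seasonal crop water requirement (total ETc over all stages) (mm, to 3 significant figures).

203 mm

initial: 0.37 × 2.17 × 15 = 12.04 mm
mid-season: 1.14 × 4.57 × 30 = 156.29 mm
late-season: 0.63 × 2.73 × 20 = 34.40 mm
Seasonal total = 202.73 mm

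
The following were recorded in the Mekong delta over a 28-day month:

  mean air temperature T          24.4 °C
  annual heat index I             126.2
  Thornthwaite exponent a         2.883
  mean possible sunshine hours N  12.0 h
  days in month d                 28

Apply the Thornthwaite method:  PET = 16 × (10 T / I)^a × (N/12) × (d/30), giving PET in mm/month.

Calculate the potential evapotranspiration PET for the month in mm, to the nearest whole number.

10T/I = 10 × 24.4 / 126.2 = 1.9334
(10T/I)^a = 1.9334^2.883 = 6.6906
Uncorrected PET = 16 × 6.6906 = 107.050 mm
Correction = (N/12)(d/30) = (12.0/12)(28/30) = 0.9333
PET = 107.050 × 0.9333 = 99.910 mm/month

100 mm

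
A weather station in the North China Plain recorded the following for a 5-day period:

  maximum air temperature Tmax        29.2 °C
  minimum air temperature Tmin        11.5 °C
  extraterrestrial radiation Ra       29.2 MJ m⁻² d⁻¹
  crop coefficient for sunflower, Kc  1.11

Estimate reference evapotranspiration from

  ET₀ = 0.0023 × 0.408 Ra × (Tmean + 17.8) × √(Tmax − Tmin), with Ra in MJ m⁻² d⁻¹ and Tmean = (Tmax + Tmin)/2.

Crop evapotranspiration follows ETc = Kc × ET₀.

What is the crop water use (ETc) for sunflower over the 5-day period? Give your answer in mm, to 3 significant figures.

Tmean = (29.2 + 11.5)/2 = 20.35 °C
0.408 Ra = 0.408 × 29.2 = 11.9136 mm/d equivalent
ET₀ = 0.0023 × 11.9136 × (20.35 + 17.8) × √17.7 = 0.0023 × 11.9136 × 38.15 × 4.2071 = 4.3979 mm/d
ETc = Kc × ET₀ = 1.11 × 4.3979 = 4.8817 mm/d
Over 5 days: 4.8817 × 5 = 24.409 mm

24.4 mm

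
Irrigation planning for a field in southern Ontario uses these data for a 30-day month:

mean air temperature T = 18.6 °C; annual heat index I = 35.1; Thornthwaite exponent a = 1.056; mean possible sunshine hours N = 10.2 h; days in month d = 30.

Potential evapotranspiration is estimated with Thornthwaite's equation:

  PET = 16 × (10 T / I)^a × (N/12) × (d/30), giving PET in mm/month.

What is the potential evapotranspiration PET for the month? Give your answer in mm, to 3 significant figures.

10T/I = 10 × 18.6 / 35.1 = 5.2991
(10T/I)^a = 5.2991^1.056 = 5.8178
Uncorrected PET = 16 × 5.8178 = 93.085 mm
Correction = (N/12)(d/30) = (10.2/12)(30/30) = 0.8500
PET = 93.085 × 0.8500 = 79.122 mm/month

79.1 mm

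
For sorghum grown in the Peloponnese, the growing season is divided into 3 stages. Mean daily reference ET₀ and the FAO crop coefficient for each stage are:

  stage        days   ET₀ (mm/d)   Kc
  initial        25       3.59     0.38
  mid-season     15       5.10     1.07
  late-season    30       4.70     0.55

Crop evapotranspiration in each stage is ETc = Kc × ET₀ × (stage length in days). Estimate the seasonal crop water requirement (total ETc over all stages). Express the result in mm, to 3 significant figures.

initial: 0.38 × 3.59 × 25 = 34.11 mm
mid-season: 1.07 × 5.10 × 15 = 81.86 mm
late-season: 0.55 × 4.70 × 30 = 77.55 mm
Seasonal total = 193.52 mm

194 mm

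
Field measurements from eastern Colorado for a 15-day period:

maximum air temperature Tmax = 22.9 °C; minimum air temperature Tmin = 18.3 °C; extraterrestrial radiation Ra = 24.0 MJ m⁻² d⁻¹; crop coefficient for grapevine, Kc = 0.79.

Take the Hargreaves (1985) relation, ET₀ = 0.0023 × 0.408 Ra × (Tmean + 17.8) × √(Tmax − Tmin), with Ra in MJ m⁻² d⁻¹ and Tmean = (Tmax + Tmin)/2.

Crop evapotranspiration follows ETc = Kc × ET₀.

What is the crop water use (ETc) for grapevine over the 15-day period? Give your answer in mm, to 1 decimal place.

Tmean = (22.9 + 18.3)/2 = 20.60 °C
0.408 Ra = 0.408 × 24.0 = 9.7920 mm/d equivalent
ET₀ = 0.0023 × 9.7920 × (20.60 + 17.8) × √4.6 = 0.0023 × 9.7920 × 38.40 × 2.1448 = 1.8549 mm/d
ETc = Kc × ET₀ = 0.79 × 1.8549 = 1.4654 mm/d
Over 15 days: 1.4654 × 15 = 21.981 mm

22.0 mm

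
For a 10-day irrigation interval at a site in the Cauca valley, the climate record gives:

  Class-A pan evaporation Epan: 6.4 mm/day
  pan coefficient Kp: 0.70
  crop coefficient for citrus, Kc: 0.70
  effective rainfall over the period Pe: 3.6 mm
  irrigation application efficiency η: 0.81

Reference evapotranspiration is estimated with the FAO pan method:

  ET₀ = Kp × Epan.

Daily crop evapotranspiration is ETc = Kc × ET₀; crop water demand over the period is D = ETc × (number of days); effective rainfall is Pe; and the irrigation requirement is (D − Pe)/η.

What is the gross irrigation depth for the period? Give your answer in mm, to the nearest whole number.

ET₀ = 0.70 × 6.4 = 4.4800 mm/d
ETc = Kc × ET₀ = 0.70 × 4.4800 = 3.1360 mm/d
Crop demand D = ETc × 10 d = 3.1360 × 10 = 31.360 mm
D − Pe = 31.360 − 3.6 = 27.760 mm
Gross irrigation = 27.760 / 0.81 = 34.272 mm

34 mm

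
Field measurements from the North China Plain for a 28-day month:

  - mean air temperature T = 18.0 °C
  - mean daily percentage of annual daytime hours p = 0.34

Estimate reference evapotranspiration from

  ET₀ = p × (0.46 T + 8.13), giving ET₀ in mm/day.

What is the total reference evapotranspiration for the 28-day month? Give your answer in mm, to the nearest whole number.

ET₀ = 0.34 × (0.46 × 18.0 + 8.13) = 0.34 × 16.410 = 5.5794 mm/d
Monthly total = 5.5794 × 28 = 156.223 mm

156 mm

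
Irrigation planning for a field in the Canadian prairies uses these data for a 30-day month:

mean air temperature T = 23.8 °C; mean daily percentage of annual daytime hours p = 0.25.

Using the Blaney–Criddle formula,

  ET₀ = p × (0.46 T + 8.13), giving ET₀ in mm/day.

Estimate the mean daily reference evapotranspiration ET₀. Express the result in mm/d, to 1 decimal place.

4.8 mm/d

ET₀ = 0.25 × (0.46 × 23.8 + 8.13) = 0.25 × 19.078 = 4.7695 mm/d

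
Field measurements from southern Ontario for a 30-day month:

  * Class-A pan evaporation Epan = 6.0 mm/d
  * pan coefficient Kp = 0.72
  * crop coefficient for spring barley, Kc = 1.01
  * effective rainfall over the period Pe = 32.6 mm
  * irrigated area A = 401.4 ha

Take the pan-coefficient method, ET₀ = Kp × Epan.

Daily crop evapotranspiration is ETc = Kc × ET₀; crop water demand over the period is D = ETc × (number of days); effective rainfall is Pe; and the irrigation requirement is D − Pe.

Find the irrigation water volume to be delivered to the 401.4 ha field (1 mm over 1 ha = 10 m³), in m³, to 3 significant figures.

395000 m³

ET₀ = 0.72 × 6.0 = 4.3200 mm/d
ETc = Kc × ET₀ = 1.01 × 4.3200 = 4.3632 mm/d
Crop demand D = ETc × 30 d = 4.3632 × 30 = 130.896 mm
D − Pe = 130.896 − 32.6 = 98.296 mm
Volume = 98.296 mm × 401.4 ha × 10 = 394560.1 m³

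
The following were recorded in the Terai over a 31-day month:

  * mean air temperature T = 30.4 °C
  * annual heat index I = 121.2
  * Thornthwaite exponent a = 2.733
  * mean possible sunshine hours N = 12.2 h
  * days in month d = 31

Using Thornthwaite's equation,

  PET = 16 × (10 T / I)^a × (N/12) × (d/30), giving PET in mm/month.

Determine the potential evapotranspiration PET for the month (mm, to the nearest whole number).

208 mm

10T/I = 10 × 30.4 / 121.2 = 2.5083
(10T/I)^a = 2.5083^2.733 = 12.3454
Uncorrected PET = 16 × 12.3454 = 197.526 mm
Correction = (N/12)(d/30) = (12.2/12)(31/30) = 1.0506
PET = 197.526 × 1.0506 = 207.521 mm/month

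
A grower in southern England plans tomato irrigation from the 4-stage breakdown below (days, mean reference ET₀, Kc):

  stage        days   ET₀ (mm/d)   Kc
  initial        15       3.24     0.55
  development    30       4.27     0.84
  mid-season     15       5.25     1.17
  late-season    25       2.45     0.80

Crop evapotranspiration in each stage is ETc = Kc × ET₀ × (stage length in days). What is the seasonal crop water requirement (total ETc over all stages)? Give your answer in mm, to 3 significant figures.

initial: 0.55 × 3.24 × 15 = 26.73 mm
development: 0.84 × 4.27 × 30 = 107.60 mm
mid-season: 1.17 × 5.25 × 15 = 92.14 mm
late-season: 0.80 × 2.45 × 25 = 49.00 mm
Seasonal total = 275.47 mm

275 mm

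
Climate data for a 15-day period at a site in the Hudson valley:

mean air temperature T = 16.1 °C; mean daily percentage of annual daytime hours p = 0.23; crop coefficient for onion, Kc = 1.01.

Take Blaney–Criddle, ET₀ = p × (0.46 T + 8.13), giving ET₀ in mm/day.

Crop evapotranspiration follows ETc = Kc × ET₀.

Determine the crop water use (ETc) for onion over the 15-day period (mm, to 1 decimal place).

54.1 mm

ET₀ = 0.23 × (0.46 × 16.1 + 8.13) = 0.23 × 15.536 = 3.5733 mm/d
ETc = Kc × ET₀ = 1.01 × 3.5733 = 3.6090 mm/d
Over 15 days: 3.6090 × 15 = 54.135 mm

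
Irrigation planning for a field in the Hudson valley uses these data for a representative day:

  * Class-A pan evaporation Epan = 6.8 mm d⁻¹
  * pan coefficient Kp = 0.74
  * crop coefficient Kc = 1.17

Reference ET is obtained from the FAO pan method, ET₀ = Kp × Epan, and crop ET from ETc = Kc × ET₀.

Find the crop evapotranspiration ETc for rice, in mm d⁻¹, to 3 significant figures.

5.89 mm d⁻¹

ET₀ = 0.74 × 6.8 = 5.0320 mm/d
ETc = Kc × ET₀ = 1.17 × 5.0320 = 5.8874 mm/d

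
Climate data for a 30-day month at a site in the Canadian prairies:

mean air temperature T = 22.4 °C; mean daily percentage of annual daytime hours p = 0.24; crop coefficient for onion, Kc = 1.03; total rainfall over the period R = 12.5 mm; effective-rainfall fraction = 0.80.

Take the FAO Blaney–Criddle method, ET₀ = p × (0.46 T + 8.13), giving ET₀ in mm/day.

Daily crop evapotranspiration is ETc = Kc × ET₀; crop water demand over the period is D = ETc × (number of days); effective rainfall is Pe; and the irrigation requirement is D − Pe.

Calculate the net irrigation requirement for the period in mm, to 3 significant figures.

ET₀ = 0.24 × (0.46 × 22.4 + 8.13) = 0.24 × 18.434 = 4.4242 mm/d
ETc = Kc × ET₀ = 1.03 × 4.4242 = 4.5569 mm/d
Crop demand D = ETc × 30 d = 4.5569 × 30 = 136.707 mm
Pe = 0.80 × 12.5 = 10.000 mm
D − Pe = 136.707 − 10.000 = 126.707 mm

127 mm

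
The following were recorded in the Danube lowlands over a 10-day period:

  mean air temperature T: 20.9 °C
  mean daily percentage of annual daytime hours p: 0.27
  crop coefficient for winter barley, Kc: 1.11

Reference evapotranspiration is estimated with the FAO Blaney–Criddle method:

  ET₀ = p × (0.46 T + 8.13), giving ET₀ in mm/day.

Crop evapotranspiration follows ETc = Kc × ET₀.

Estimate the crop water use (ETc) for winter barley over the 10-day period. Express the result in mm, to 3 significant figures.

ET₀ = 0.27 × (0.46 × 20.9 + 8.13) = 0.27 × 17.744 = 4.7909 mm/d
ETc = Kc × ET₀ = 1.11 × 4.7909 = 5.3179 mm/d
Over 10 days: 5.3179 × 10 = 53.179 mm

53.2 mm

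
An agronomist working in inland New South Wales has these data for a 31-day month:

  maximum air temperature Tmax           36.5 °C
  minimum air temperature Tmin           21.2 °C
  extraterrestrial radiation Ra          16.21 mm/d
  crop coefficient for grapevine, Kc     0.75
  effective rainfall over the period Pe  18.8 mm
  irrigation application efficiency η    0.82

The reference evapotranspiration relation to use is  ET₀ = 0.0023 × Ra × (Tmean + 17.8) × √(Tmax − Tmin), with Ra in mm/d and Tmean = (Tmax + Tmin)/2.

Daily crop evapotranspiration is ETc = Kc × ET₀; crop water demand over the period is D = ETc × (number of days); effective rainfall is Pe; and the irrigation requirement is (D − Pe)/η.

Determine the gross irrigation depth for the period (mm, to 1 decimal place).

Tmean = (36.5 + 21.2)/2 = 28.85 °C
ET₀ = 0.0023 × 16.21 × (28.85 + 17.8) × √15.3 = 0.0023 × 16.21 × 46.65 × 3.9115 = 6.8031 mm/d
ETc = Kc × ET₀ = 0.75 × 6.8031 = 5.1023 mm/d
Crop demand D = ETc × 31 d = 5.1023 × 31 = 158.171 mm
D − Pe = 158.171 − 18.8 = 139.371 mm
Gross irrigation = 139.371 / 0.82 = 169.965 mm

170.0 mm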